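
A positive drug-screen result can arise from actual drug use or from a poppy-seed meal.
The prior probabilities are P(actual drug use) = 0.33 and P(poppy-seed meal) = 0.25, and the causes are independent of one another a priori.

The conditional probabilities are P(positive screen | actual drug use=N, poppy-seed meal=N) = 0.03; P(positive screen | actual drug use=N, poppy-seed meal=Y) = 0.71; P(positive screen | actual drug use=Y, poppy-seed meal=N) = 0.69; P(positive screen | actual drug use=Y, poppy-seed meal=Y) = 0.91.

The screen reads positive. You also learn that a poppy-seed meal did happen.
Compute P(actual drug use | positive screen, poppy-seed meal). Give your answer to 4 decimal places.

P(actual drug use | positive screen, poppy-seed meal) ≈ 0.3870

Weight on actual drug use=true, given the evidence: 0.91·0.33 = 0.300300
Denominator P(positive screen | poppy-seed meal): 0.71·0.67 + 0.91·0.33 = 0.776000
P(actual drug use | positive screen, poppy-seed meal) = 0.300300/0.776000 ≈ 0.3870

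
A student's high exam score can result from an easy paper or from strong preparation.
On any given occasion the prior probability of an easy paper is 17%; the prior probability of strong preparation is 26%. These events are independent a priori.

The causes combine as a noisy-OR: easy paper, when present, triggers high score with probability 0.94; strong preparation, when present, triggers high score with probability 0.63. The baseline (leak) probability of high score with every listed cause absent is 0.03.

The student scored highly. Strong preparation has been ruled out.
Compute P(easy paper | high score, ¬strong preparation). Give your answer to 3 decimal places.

P(easy paper | high score, ¬strong preparation) ≈ 0.865

Under noisy-OR, P(high score | causes) = 1 − (1−0.03)·∏(1−qᵢ) over the active causes.
Enumerate both values of easy paper and weight by the priors:
  P(high score | ¬strong preparation) = 0.03*0.83 + 0.9418*0.17
        = 0.024900 + 0.160106 = 0.185006
The terms with easy paper present sum to 0.160106, so
  P(easy paper | high score, ¬strong preparation) = 0.160106 / 0.185006 ≈ 0.865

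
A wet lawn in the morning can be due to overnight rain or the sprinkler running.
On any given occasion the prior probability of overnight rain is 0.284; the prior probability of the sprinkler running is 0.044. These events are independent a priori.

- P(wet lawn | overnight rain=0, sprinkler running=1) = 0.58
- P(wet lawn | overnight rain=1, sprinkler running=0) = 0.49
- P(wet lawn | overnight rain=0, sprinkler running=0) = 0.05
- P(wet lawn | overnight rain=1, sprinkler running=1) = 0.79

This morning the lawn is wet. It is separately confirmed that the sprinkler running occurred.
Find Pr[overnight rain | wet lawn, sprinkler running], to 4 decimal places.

By total probability over both values of overnight rain:
  P(wet lawn | sprinkler running) = 0.58×0.716 + 0.79×0.284
        = 0.415280 + 0.224360 = 0.639640
Keeping only the overnight rain-present terms gives 0.224360, so
  P(overnight rain | wet lawn, sprinkler running) = 0.224360 / 0.639640 ≈ 0.3508

Pr[overnight rain | wet lawn, sprinkler running] ≈ 0.3508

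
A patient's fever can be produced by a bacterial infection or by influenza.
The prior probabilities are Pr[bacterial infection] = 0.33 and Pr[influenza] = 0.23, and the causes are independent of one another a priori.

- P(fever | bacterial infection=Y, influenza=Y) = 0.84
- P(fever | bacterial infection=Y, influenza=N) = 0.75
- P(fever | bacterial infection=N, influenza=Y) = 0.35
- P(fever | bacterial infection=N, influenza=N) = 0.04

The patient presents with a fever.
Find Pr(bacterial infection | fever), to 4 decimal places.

By total probability over the 4 (bacterial infection, influenza) configurations:
  P(fever) = 0.04×0.67×0.77 + 0.35×0.67×0.23 + 0.75×0.33×0.77 + 0.84×0.33×0.23
        = 0.020636 + 0.053935 + 0.190575 + 0.063756 = 0.328902
Configurations with bacterial infection contribute 0.254331, so
  P(bacterial infection | fever) = 0.254331 / 0.328902 ≈ 0.7733

Pr(bacterial infection | fever) ≈ 0.7733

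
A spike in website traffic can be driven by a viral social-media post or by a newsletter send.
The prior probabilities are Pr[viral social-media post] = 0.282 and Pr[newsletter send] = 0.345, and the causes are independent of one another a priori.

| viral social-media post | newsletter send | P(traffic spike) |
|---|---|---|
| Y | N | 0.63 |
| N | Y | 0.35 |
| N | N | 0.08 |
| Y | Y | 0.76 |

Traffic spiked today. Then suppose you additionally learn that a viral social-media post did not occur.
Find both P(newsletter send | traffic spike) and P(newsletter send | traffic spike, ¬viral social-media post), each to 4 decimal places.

Enumerate the 4 (viral social-media post, newsletter send) configurations and weight by the priors:
  P(traffic spike) = 0.08·0.718·0.655 + 0.35·0.718·0.345 + 0.63·0.282·0.655 + 0.76·0.282·0.345
        = 0.037623 + 0.086698 + 0.116367 + 0.073940 = 0.314628
The terms with newsletter send present sum to 0.160638, so
  P(newsletter send | traffic spike) = 0.160638 / 0.314628 ≈ 0.5106

With the extra evidence:
Numerator (weight on configurations with newsletter send): 0.35×0.345 = 0.120750
Normalizer over all consistent configurations: 0.08×0.655 + 0.35×0.345 = 0.173150
P(newsletter send | traffic spike, ¬viral social-media post) = 0.120750/0.173150 ≈ 0.6974

P(newsletter send | traffic spike) ≈ 0.5106; P(newsletter send | traffic spike, ¬viral social-media post) ≈ 0.6974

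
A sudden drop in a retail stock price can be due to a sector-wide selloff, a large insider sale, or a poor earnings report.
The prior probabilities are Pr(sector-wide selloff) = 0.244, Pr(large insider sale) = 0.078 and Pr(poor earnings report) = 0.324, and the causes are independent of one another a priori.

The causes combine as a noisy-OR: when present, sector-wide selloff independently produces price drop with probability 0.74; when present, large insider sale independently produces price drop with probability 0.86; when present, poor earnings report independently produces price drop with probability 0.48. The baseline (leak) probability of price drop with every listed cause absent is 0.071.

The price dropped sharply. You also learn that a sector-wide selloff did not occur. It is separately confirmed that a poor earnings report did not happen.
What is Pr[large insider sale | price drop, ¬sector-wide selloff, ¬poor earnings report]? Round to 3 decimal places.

Under noisy-OR, P(price drop | causes) = 1 − (1−0.071)·∏(1−qᵢ) over the active causes.
Sum P(price drop|·) weighted by the priors over both values of large insider sale:
  P(price drop | ¬sector-wide selloff, ¬poor earnings report) = 0.071*0.922 + 0.86994*0.078
        = 0.065462 + 0.067855 = 0.133317
Keeping only the large insider sale-present terms gives 0.067855, so
  P(large insider sale | price drop, ¬sector-wide selloff, ¬poor earnings report) = 0.067855 / 0.133317 ≈ 0.509

Pr[large insider sale | price drop, ¬sector-wide selloff, ¬poor earnings report] ≈ 0.509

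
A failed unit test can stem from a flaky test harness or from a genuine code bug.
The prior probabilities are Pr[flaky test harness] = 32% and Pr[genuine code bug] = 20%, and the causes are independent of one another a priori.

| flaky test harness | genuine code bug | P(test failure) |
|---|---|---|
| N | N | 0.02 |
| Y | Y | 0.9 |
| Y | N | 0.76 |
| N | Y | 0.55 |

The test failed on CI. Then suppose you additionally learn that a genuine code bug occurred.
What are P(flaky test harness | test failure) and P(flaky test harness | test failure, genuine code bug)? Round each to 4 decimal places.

P(flaky test harness | test failure) ≈ 0.7464; P(flaky test harness | test failure, genuine code bug) ≈ 0.4350

P(test failure) = 0.02×0.68×0.8 + 0.55×0.68×0.2 + 0.76×0.32×0.8 + 0.9×0.32×0.2 = 0.010880 + 0.074800 + 0.194560 + 0.057600 = 0.337840
Restricting to configurations with flaky test harness present: 0.194560 + 0.057600 = 0.252160.
P(flaky test harness | test failure) = 0.252160 / 0.337840 ≈ 0.7464

With the extra evidence:
Enumerate both values of flaky test harness and weight by the priors:
  P(test failure | genuine code bug) = 0.55*0.68 + 0.9*0.32
        = 0.374000 + 0.288000 = 0.662000
Configurations with flaky test harness contribute 0.288000, so
  P(flaky test harness | test failure, genuine code bug) = 0.288000 / 0.662000 ≈ 0.4350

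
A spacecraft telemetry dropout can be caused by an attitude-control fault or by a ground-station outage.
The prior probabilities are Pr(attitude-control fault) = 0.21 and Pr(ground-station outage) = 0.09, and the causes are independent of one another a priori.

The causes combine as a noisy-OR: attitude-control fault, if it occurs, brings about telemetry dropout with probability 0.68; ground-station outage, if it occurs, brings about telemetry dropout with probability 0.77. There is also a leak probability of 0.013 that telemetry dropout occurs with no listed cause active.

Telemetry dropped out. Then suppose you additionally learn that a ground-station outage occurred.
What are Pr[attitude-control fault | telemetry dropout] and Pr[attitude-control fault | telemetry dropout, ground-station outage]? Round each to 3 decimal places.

Pr[attitude-control fault | telemetry dropout] ≈ 0.697; Pr[attitude-control fault | telemetry dropout, ground-station outage] ≈ 0.242

Under noisy-OR, P(telemetry dropout | causes) = 1 − (1−0.013)·∏(1−qᵢ) over the active causes.
Enumerate the 4 (attitude-control fault, ground-station outage) configurations and weight by the priors:
  P(telemetry dropout) = 0.013·0.79·0.91 + 0.77299·0.79·0.09 + 0.68416·0.21·0.91 + 0.927357·0.21·0.09
        = 0.009346 + 0.054960 + 0.130743 + 0.017527 = 0.212576
The terms with attitude-control fault present sum to 0.148270, so
  P(attitude-control fault | telemetry dropout) = 0.148270 / 0.212576 ≈ 0.697

Now also conditioning on ground-station outage=true:
By total probability over both values of attitude-control fault:
  P(telemetry dropout | ground-station outage) = 0.77299*0.79 + 0.927357*0.21
        = 0.610662 + 0.194745 = 0.805407
Keeping only the attitude-control fault-present terms gives 0.194745, so
  P(attitude-control fault | telemetry dropout, ground-station outage) = 0.194745 / 0.805407 ≈ 0.242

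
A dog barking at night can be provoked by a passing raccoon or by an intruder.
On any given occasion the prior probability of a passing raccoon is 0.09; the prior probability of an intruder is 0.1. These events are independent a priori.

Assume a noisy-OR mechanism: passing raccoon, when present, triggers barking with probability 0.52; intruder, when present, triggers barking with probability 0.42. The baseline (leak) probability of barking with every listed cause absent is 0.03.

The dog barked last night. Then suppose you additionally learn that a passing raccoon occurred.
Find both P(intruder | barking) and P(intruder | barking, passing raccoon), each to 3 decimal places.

P(intruder | barking) ≈ 0.406; P(intruder | barking, passing raccoon) ≈ 0.132

Under noisy-OR, P(barking | causes) = 1 − (1−0.03)·∏(1−qᵢ) over the active causes.
For the numerator, keep only intruder=true terms: 0.039803 + 0.006570 = 0.046373
The normalizing constant is 0.03×0.91×0.9 + 0.4374×0.91×0.1 + 0.5344×0.09×0.9 + 0.729952×0.09×0.1 = 0.114229
Posterior = 0.046373 / 0.114229 ≈ 0.406

With the extra evidence:
Numerator (weight on configurations with intruder): 0.729952×0.1 = 0.072995
Normalizer over all consistent configurations: 0.5344×0.9 + 0.729952×0.1 = 0.553955
Posterior = 0.072995 / 0.553955 ≈ 0.132
This is intercausal reasoning (explaining away): once passing raccoon accounts for the barking, intruder becomes less likely.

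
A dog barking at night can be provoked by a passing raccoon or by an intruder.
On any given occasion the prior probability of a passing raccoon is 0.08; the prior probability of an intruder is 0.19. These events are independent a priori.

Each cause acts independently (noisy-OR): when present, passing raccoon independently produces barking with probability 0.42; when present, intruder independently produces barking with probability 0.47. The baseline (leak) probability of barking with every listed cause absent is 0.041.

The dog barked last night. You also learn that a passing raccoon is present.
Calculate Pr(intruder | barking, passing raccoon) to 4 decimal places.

Pr(intruder | barking, passing raccoon) ≈ 0.2715

Under noisy-OR, P(barking | causes) = 1 − (1−0.041)·∏(1−qᵢ) over the active causes.
P(barking | passing raccoon) = 0.44378·0.81 + 0.705203·0.19 = 0.359462 + 0.133989 = 0.493451
Restricting to configurations with intruder present: 0.705203·0.19 = 0.133989.
P(intruder | barking, passing raccoon) = 0.133989 / 0.493451 ≈ 0.2715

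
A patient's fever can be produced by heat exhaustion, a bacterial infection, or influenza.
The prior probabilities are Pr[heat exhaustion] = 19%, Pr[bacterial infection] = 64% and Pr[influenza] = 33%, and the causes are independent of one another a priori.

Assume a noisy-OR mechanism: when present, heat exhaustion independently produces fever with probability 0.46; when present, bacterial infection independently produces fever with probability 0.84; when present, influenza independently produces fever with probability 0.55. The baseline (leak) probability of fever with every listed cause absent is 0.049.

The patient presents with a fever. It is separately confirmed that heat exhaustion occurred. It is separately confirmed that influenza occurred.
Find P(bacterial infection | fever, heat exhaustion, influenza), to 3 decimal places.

Under noisy-OR, P(fever | causes) = 1 − (1−0.049)·∏(1−qᵢ) over the active causes.
Numerator (weight on configurations with bacterial infection): 0.963025*0.64 = 0.616336
The normalizing constant is 0.768907*0.36 + 0.963025*0.64 = 0.893143
Posterior = 0.616336 / 0.893143 ≈ 0.690

P(bacterial infection | fever, heat exhaustion, influenza) ≈ 0.690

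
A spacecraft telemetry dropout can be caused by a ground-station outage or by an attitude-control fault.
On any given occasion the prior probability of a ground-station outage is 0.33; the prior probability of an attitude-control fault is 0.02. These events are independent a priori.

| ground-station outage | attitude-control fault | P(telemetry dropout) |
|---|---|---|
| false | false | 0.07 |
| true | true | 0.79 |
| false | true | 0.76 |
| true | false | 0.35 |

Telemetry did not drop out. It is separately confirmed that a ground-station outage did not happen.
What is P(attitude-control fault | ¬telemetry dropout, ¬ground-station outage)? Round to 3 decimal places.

P(attitude-control fault | ¬telemetry dropout, ¬ground-station outage) ≈ 0.005

Numerator (weight on configurations with attitude-control fault): 0.24×0.02 = 0.004800
The normalizing constant is 0.93×0.98 + 0.24×0.02 = 0.916200
Posterior = 0.004800 / 0.916200 ≈ 0.005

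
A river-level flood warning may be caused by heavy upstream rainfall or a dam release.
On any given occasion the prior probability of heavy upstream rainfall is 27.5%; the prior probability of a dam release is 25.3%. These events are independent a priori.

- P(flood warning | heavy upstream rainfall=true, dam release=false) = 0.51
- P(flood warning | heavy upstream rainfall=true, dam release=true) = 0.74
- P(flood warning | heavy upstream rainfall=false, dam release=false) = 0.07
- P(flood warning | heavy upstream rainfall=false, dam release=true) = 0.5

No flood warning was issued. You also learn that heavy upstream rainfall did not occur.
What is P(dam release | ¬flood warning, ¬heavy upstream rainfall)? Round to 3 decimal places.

Weight on dam release=true, given the evidence: 0.5×0.253 = 0.126500
Normalizer over all consistent configurations: 0.93×0.747 + 0.5×0.253 = 0.821210
P(dam release | ¬flood warning, ¬heavy upstream rainfall) = 0.126500/0.821210 ≈ 0.154

P(dam release | ¬flood warning, ¬heavy upstream rainfall) ≈ 0.154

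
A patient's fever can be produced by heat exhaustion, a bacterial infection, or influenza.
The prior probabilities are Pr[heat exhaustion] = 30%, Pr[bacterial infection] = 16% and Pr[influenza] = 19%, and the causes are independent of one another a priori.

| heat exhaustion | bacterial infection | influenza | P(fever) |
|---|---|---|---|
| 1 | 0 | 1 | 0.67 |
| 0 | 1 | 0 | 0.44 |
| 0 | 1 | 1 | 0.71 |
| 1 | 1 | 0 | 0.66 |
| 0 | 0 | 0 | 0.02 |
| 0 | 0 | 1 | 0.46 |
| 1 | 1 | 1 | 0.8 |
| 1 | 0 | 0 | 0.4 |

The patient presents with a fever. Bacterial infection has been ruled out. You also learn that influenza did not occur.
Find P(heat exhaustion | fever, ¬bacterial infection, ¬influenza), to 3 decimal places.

Sum P(fever|·) weighted by the priors over both values of heat exhaustion:
  P(fever | ¬bacterial infection, ¬influenza) = 0.02*0.7 + 0.4*0.3
        = 0.014000 + 0.120000 = 0.134000
Configurations with heat exhaustion contribute 0.120000, so
  P(heat exhaustion | fever, ¬bacterial infection, ¬influenza) = 0.120000 / 0.134000 ≈ 0.896

P(heat exhaustion | fever, ¬bacterial infection, ¬influenza) ≈ 0.896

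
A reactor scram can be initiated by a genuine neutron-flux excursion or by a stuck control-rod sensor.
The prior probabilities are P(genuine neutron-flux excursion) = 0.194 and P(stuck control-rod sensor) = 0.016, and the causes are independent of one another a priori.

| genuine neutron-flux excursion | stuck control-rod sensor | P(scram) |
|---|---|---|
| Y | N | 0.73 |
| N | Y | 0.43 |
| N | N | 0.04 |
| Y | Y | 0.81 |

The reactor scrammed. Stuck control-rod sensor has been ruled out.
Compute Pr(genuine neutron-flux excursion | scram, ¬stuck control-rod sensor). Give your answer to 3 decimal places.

Pr(genuine neutron-flux excursion | scram, ¬stuck control-rod sensor) ≈ 0.815

Enumerate both values of genuine neutron-flux excursion and weight by the priors:
  P(scram | ¬stuck control-rod sensor) = 0.04·0.806 + 0.73·0.194
        = 0.032240 + 0.141620 = 0.173860
Keeping only the genuine neutron-flux excursion-present terms gives 0.141620, so
  P(genuine neutron-flux excursion | scram, ¬stuck control-rod sensor) = 0.141620 / 0.173860 ≈ 0.815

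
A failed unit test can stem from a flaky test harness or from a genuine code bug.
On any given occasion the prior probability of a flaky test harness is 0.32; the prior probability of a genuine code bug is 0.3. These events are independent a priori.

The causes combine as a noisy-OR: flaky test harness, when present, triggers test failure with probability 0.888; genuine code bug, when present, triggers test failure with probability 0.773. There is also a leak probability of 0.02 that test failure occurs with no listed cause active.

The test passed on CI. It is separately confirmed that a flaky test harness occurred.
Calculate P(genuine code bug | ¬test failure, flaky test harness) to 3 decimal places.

P(genuine code bug | ¬test failure, flaky test harness) ≈ 0.089

Under noisy-OR, P(test failure | causes) = 1 − (1−0.02)·∏(1−qᵢ) over the active causes.
Numerator (weight on configurations with genuine code bug): 0.024916*0.3 = 0.007475
The normalizing constant is 0.10976*0.7 + 0.024916*0.3 = 0.084307
Posterior = 0.007475 / 0.084307 ≈ 0.089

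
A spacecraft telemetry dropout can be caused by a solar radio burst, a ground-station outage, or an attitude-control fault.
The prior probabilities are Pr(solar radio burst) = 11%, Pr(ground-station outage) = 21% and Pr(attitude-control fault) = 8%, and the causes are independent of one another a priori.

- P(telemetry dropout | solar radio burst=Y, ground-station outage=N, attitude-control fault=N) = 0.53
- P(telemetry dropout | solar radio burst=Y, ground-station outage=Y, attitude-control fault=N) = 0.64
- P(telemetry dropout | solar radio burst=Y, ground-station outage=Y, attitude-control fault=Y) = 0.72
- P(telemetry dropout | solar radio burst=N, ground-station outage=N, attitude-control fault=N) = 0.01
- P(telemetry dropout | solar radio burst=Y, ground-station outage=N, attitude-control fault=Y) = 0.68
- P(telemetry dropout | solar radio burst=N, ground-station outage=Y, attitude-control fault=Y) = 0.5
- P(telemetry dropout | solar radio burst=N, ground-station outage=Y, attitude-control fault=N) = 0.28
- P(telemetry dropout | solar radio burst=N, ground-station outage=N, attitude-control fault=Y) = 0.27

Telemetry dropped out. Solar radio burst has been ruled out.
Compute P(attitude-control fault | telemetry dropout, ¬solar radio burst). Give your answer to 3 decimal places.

Sum P(telemetry dropout|·) weighted by the priors over the 4 (ground-station outage, attitude-control fault) configurations:
  P(telemetry dropout | ¬solar radio burst) = 0.01*0.79*0.92 + 0.27*0.79*0.08 + 0.28*0.21*0.92 + 0.5*0.21*0.08
        = 0.007268 + 0.017064 + 0.054096 + 0.008400 = 0.086828
The terms with attitude-control fault present sum to 0.025464, so
  P(attitude-control fault | telemetry dropout, ¬solar radio burst) = 0.025464 / 0.086828 ≈ 0.293

P(attitude-control fault | telemetry dropout, ¬solar radio burst) ≈ 0.293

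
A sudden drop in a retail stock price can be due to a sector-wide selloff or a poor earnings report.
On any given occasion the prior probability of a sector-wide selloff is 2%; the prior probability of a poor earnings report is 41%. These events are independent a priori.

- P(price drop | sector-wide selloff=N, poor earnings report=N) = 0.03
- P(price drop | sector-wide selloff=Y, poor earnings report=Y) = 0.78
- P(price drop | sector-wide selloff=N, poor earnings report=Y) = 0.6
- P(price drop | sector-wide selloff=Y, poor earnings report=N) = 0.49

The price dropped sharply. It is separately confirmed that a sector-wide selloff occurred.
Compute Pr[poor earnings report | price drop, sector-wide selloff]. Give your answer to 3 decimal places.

Pr[poor earnings report | price drop, sector-wide selloff] ≈ 0.525

For the numerator, keep only poor earnings report=true terms: 0.78*0.41 = 0.319800
Normalizer over all consistent configurations: 0.49*0.59 + 0.78*0.41 = 0.608900
Posterior = 0.319800 / 0.608900 ≈ 0.525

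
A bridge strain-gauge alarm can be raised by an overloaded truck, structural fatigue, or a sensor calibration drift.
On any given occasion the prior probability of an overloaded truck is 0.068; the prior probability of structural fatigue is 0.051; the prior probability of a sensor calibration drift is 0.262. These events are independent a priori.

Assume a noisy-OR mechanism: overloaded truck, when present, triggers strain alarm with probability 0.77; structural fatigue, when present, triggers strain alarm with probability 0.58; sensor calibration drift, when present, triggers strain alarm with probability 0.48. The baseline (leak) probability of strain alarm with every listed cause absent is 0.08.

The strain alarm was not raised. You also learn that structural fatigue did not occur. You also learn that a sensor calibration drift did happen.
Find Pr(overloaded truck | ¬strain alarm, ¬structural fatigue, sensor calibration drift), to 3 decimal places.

Pr(overloaded truck | ¬strain alarm, ¬structural fatigue, sensor calibration drift) ≈ 0.017

Under noisy-OR, P(strain alarm | causes) = 1 − (1−0.08)·∏(1−qᵢ) over the active causes.
P(¬strain alarm | ¬structural fatigue, sensor calibration drift) = 0.4784·0.932 + 0.110032·0.068 = 0.445869 + 0.007482 = 0.453351
The overloaded truck-present share is 0.110032·0.068 = 0.007482.
So P(overloaded truck | ¬strain alarm, ¬structural fatigue, sensor calibration drift) = 0.007482/0.453351 ≈ 0.017.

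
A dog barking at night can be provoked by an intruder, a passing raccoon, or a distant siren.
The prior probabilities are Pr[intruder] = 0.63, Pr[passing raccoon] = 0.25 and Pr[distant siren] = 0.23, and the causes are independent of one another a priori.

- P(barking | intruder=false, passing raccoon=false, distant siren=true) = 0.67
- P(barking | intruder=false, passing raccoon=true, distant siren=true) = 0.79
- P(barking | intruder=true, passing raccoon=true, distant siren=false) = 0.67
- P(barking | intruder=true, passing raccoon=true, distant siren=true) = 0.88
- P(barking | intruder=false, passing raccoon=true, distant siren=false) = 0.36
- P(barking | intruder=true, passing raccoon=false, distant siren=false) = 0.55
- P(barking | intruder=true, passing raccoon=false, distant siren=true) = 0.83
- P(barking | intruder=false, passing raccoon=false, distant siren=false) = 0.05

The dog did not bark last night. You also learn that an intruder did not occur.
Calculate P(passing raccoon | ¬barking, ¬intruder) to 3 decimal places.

P(passing raccoon | ¬barking, ¬intruder) ≈ 0.183

Sum P(¬barking|·) weighted by the priors over the 4 (passing raccoon, distant siren) configurations:
  P(¬barking | ¬intruder) = 0.95·0.75·0.77 + 0.33·0.75·0.23 + 0.64·0.25·0.77 + 0.21·0.25·0.23
        = 0.548625 + 0.056925 + 0.123200 + 0.012075 = 0.740825
Keeping only the passing raccoon-present terms gives 0.135275, so
  P(passing raccoon | ¬barking, ¬intruder) = 0.135275 / 0.740825 ≈ 0.183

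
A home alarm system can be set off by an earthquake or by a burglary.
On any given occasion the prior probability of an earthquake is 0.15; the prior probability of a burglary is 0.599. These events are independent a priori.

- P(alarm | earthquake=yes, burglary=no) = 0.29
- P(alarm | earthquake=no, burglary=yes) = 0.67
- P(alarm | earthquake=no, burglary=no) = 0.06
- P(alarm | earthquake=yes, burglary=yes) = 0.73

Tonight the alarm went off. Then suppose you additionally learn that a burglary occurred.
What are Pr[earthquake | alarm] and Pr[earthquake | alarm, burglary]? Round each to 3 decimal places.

Pr[earthquake | alarm] ≈ 0.187; Pr[earthquake | alarm, burglary] ≈ 0.161

Sum P(alarm|·) weighted by the priors over the 4 (earthquake, burglary) configurations:
  P(alarm) = 0.06·0.85·0.401 + 0.67·0.85·0.599 + 0.29·0.15·0.401 + 0.73·0.15·0.599
        = 0.020451 + 0.341131 + 0.017444 + 0.065590 = 0.444616
Keeping only the earthquake-present terms gives 0.083034, so
  P(earthquake | alarm) = 0.083034 / 0.444616 ≈ 0.187

Now also conditioning on burglary=true:
P(alarm | burglary) = 0.67*0.85 + 0.73*0.15 = 0.569500 + 0.109500 = 0.679000
Restricting to configurations with earthquake present: 0.73*0.15 = 0.109500.
Hence the posterior is 0.109500/0.679000 ≈ 0.161.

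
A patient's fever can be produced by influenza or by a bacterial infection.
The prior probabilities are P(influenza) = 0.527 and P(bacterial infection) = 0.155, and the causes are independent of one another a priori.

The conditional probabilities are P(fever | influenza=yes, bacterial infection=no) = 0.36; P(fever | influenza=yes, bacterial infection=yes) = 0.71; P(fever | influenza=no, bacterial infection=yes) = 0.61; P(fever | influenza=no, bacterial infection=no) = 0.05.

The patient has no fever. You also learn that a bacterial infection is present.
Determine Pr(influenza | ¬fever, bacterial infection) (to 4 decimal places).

Pr(influenza | ¬fever, bacterial infection) ≈ 0.4531

Weight on influenza=true, given the evidence: 0.29·0.527 = 0.152830
The normalizing constant is 0.39·0.473 + 0.29·0.527 = 0.337300
Posterior = 0.152830 / 0.337300 ≈ 0.4531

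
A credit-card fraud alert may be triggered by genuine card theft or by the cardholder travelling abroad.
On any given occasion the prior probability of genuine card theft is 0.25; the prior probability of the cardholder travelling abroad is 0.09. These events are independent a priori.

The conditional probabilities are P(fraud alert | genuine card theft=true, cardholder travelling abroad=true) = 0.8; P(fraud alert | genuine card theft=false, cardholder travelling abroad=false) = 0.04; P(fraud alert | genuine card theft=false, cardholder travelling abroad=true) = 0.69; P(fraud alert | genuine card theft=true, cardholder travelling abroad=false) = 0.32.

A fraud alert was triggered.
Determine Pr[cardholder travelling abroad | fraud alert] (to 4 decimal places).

By total probability over the 4 (genuine card theft, cardholder travelling abroad) configurations:
  P(fraud alert) = 0.04×0.75×0.91 + 0.69×0.75×0.09 + 0.32×0.25×0.91 + 0.8×0.25×0.09
        = 0.027300 + 0.046575 + 0.072800 + 0.018000 = 0.164675
Keeping only the cardholder travelling abroad-present terms gives 0.064575, so
  P(cardholder travelling abroad | fraud alert) = 0.064575 / 0.164675 ≈ 0.3921

Pr[cardholder travelling abroad | fraud alert] ≈ 0.3921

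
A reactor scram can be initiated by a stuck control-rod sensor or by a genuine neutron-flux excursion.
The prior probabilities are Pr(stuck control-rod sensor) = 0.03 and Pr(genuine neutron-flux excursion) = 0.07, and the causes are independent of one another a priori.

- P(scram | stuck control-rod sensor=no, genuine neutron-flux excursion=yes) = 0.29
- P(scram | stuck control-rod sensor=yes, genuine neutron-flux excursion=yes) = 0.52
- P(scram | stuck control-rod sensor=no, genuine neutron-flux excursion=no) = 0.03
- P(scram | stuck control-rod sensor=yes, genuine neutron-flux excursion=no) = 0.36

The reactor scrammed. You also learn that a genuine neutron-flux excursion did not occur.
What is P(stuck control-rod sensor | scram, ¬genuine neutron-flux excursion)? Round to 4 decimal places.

P(stuck control-rod sensor | scram, ¬genuine neutron-flux excursion) ≈ 0.2707

By total probability over both values of stuck control-rod sensor:
  P(scram | ¬genuine neutron-flux excursion) = 0.03·0.97 + 0.36·0.03
        = 0.029100 + 0.010800 = 0.039900
The terms with stuck control-rod sensor present sum to 0.010800, so
  P(stuck control-rod sensor | scram, ¬genuine neutron-flux excursion) = 0.010800 / 0.039900 ≈ 0.2707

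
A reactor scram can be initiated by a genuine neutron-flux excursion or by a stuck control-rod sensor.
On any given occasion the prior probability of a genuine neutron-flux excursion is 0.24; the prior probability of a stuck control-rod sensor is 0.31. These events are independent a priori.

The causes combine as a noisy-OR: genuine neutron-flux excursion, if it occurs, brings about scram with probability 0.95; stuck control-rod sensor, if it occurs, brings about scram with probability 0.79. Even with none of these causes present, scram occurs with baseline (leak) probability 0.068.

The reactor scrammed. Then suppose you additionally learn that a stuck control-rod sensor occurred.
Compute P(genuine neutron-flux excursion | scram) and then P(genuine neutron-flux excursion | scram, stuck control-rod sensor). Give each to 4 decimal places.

P(genuine neutron-flux excursion | scram) ≈ 0.5070; P(genuine neutron-flux excursion | scram, stuck control-rod sensor) ≈ 0.2800

Under noisy-OR, P(scram | causes) = 1 − (1−0.068)·∏(1−qᵢ) over the active causes.
P(scram) = 0.068×0.76×0.69 + 0.80428×0.76×0.31 + 0.9534×0.24×0.69 + 0.990214×0.24×0.31 = 0.035659 + 0.189488 + 0.157883 + 0.073672 = 0.456702
Restricting to configurations with genuine neutron-flux excursion present: 0.157883 + 0.073672 = 0.231555.
Hence the posterior is 0.231555/0.456702 ≈ 0.5070.

Now also conditioning on stuck control-rod sensor=true:
Sum P(scram|·) weighted by the priors over both values of genuine neutron-flux excursion:
  P(scram | stuck control-rod sensor) = 0.80428·0.76 + 0.990214·0.24
        = 0.611253 + 0.237651 = 0.848904
Configurations with genuine neutron-flux excursion contribute 0.237651, so
  P(genuine neutron-flux excursion | scram, stuck control-rod sensor) = 0.237651 / 0.848904 ≈ 0.2800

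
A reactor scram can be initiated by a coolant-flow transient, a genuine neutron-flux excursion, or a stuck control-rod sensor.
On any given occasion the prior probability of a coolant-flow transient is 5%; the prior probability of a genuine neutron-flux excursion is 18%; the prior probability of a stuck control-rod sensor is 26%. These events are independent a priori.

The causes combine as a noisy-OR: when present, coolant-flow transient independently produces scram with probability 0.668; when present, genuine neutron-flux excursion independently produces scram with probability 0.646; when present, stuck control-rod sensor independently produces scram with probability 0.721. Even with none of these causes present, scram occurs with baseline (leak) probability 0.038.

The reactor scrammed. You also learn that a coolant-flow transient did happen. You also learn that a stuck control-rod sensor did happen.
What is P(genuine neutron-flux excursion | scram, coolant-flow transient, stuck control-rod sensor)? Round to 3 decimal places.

Under noisy-OR, P(scram | causes) = 1 − (1−0.038)·∏(1−qᵢ) over the active causes.
Sum P(scram|·) weighted by the priors over both values of genuine neutron-flux excursion:
  P(scram | coolant-flow transient, stuck control-rod sensor) = 0.910892·0.82 + 0.968456·0.18
        = 0.746931 + 0.174322 = 0.921253
Configurations with genuine neutron-flux excursion contribute 0.174322, so
  P(genuine neutron-flux excursion | scram, coolant-flow transient, stuck control-rod sensor) = 0.174322 / 0.921253 ≈ 0.189

P(genuine neutron-flux excursion | scram, coolant-flow transient, stuck control-rod sensor) ≈ 0.189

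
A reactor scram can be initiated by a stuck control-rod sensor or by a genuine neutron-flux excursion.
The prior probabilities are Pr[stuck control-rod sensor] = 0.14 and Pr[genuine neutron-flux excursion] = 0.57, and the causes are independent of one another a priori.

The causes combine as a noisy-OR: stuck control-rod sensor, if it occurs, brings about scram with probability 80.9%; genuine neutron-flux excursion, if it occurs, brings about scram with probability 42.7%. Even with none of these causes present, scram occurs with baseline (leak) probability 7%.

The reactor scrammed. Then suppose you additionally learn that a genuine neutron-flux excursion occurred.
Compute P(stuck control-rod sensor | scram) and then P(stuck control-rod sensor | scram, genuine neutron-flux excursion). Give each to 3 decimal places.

Under noisy-OR, P(scram | causes) = 1 − (1−0.07)·∏(1−qᵢ) over the active causes.
For the numerator, keep only stuck control-rod sensor=true terms: 0.049507 + 0.071678 = 0.121185
Denominator P(scram): 0.07×0.86×0.43 + 0.46711×0.86×0.57 + 0.82237×0.14×0.43 + 0.898218×0.14×0.57 = 0.376048
P(stuck control-rod sensor | scram) = 0.121185/0.376048 ≈ 0.322

Now also conditioning on genuine neutron-flux excursion=true:
P(scram | genuine neutron-flux excursion) = 0.46711·0.86 + 0.898218·0.14 = 0.401715 + 0.125751 = 0.527466
Of this, 0.125751 comes from 0.898218·0.14 (the stuck control-rod sensor=true cases).
So P(stuck control-rod sensor | scram, genuine neutron-flux excursion) = 0.125751/0.527466 ≈ 0.238.

P(stuck control-rod sensor | scram) ≈ 0.322; P(stuck control-rod sensor | scram, genuine neutron-flux excursion) ≈ 0.238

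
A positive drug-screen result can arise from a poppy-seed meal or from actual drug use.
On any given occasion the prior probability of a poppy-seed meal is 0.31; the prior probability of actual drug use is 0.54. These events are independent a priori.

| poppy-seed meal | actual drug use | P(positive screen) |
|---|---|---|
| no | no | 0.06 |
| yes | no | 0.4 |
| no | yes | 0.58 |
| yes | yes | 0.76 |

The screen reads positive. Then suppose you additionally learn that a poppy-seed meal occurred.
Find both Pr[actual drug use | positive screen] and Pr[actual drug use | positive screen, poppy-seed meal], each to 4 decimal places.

Pr[actual drug use | positive screen] ≈ 0.8186; Pr[actual drug use | positive screen, poppy-seed meal] ≈ 0.6904

P(positive screen) = 0.06*0.69*0.46 + 0.58*0.69*0.54 + 0.4*0.31*0.46 + 0.76*0.31*0.54 = 0.019044 + 0.216108 + 0.057040 + 0.127224 = 0.419416
The actual drug use-present share is 0.216108 + 0.127224 = 0.343332.
So P(actual drug use | positive screen) = 0.343332/0.419416 ≈ 0.8186.

Now condition on the additional information:
P(positive screen | poppy-seed meal) = 0.4·0.46 + 0.76·0.54 = 0.184000 + 0.410400 = 0.594400
Of this, 0.410400 comes from 0.76·0.54 (the actual drug use=true cases).
So P(actual drug use | positive screen, poppy-seed meal) = 0.410400/0.594400 ≈ 0.6904.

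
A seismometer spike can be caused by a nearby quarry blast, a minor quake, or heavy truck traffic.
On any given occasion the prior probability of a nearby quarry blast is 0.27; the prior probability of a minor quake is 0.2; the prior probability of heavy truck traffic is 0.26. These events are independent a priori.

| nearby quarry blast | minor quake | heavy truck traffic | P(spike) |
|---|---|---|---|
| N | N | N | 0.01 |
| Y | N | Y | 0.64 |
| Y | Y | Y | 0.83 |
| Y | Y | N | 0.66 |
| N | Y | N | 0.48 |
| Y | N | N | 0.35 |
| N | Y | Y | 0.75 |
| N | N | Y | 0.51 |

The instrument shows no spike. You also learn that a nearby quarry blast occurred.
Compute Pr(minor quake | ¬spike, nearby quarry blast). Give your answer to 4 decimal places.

P(¬spike | nearby quarry blast) = 0.65·0.8·0.74 + 0.36·0.8·0.26 + 0.34·0.2·0.74 + 0.17·0.2·0.26 = 0.384800 + 0.074880 + 0.050320 + 0.008840 = 0.518840
Restricting to configurations with minor quake present: 0.050320 + 0.008840 = 0.059160.
So P(minor quake | ¬spike, nearby quarry blast) = 0.059160/0.518840 ≈ 0.1140.

Pr(minor quake | ¬spike, nearby quarry blast) ≈ 0.1140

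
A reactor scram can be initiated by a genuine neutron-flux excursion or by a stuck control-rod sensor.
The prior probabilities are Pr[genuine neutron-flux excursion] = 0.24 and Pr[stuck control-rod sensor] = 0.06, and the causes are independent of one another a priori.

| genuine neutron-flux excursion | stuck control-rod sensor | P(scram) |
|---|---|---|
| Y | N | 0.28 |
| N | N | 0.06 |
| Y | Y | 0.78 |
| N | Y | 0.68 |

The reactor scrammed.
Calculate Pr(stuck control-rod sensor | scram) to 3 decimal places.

Pr(stuck control-rod sensor | scram) ≈ 0.285

P(scram) = 0.06*0.76*0.94 + 0.68*0.76*0.06 + 0.28*0.24*0.94 + 0.78*0.24*0.06 = 0.042864 + 0.031008 + 0.063168 + 0.011232 = 0.148272
The stuck control-rod sensor-present share is 0.031008 + 0.011232 = 0.042240.
P(stuck control-rod sensor | scram) = 0.042240 / 0.148272 ≈ 0.285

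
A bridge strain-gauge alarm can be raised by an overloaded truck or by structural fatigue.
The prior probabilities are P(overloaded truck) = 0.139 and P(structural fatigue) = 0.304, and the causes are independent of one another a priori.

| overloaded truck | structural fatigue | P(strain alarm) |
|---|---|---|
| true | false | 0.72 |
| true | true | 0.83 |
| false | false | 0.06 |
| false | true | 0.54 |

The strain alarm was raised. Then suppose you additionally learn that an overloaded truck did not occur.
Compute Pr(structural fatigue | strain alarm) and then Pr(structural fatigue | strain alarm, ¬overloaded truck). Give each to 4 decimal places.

Pr(structural fatigue | strain alarm) ≈ 0.6255; Pr(structural fatigue | strain alarm, ¬overloaded truck) ≈ 0.7972

P(strain alarm) = 0.06·0.861·0.696 + 0.54·0.861·0.304 + 0.72·0.139·0.696 + 0.83·0.139·0.304 = 0.035955 + 0.141342 + 0.069656 + 0.035072 = 0.282025
The structural fatigue-present share is 0.141342 + 0.035072 = 0.176414.
So P(structural fatigue | strain alarm) = 0.176414/0.282025 ≈ 0.6255.

Now also conditioning on overloaded truck≠true:
P(strain alarm | ¬overloaded truck) = 0.06*0.696 + 0.54*0.304 = 0.041760 + 0.164160 = 0.205920
Of this, 0.164160 comes from 0.54*0.304 (the structural fatigue=true cases).
P(structural fatigue | strain alarm, ¬overloaded truck) = 0.164160 / 0.205920 ≈ 0.7972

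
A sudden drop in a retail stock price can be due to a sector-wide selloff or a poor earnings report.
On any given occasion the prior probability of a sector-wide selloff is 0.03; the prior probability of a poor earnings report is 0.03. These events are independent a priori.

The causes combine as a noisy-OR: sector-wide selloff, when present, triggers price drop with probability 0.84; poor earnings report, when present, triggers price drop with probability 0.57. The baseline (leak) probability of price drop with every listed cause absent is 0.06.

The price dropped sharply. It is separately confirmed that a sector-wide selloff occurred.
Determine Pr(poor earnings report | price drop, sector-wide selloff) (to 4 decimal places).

Under noisy-OR, P(price drop | causes) = 1 − (1−0.06)·∏(1−qᵢ) over the active causes.
For the numerator, keep only poor earnings report=true terms: 0.935328×0.03 = 0.028060
Denominator P(price drop | sector-wide selloff): 0.8496×0.97 + 0.935328×0.03 = 0.852172
Posterior = 0.028060 / 0.852172 ≈ 0.0329

Pr(poor earnings report | price drop, sector-wide selloff) ≈ 0.0329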